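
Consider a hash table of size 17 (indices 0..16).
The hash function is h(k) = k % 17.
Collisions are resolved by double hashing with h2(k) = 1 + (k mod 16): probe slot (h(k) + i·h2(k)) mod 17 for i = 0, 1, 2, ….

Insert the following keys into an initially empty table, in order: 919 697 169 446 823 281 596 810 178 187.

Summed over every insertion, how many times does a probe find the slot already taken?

919 hashes to 1; slot 1 is free -> place at 1.
697 hashes to 0; slot 0 is free -> place at 0.
169 hashes to 16; slot 16 is free -> place at 16.
446 hashes to 4; slot 4 is free -> place at 4.
823 hashes to 7; slot 7 is free -> place at 7.
281 hashes to 9; slot 9 is free -> place at 9.
596 hashes to 1, h2=5; 1 taken -> place at 6.
810 hashes to 11; slot 11 is free -> place at 11.
178 hashes to 8; slot 8 is free -> place at 8.
187 hashes to 0, h2=12; 0 taken -> place at 12.
Table: [697, 919, _, _, 446, _, 596, 823, 178, 281, _, 810, 187, _, _, _, 169]

2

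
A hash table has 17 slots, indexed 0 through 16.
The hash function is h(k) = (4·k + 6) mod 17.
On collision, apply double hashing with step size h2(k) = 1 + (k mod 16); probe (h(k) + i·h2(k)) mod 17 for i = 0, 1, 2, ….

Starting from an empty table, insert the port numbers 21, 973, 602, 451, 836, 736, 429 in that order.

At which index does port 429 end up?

16

21: h=5 → slot 5
973: h=5, h2=14, probe 5,2 → slot 2
602: h=0 → slot 0
451: h=8 → slot 8
836: h=1 → slot 1
736: h=9 → slot 9
429: h=5, h2=14, probe 5,2,16 → slot 16
Table: [602, 836, 973, _, _, 21, _, _, 451, 736, _, _, _, _, _, _, 429]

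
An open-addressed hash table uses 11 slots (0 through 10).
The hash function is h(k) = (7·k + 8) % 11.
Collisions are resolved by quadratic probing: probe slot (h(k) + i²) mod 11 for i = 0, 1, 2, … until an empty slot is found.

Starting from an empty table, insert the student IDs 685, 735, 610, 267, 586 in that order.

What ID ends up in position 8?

267

685 hashes to 7; slot 7 is free => place at 7.
735 hashes to 5; slot 5 is free => place at 5.
610 hashes to 10; slot 10 is free => place at 10.
267 hashes to 7; 7 taken => place at 8.
586 hashes to 7; 7,8 taken => place at 0.
Table: [586, -, -, -, -, 735, -, 685, 267, -, 610]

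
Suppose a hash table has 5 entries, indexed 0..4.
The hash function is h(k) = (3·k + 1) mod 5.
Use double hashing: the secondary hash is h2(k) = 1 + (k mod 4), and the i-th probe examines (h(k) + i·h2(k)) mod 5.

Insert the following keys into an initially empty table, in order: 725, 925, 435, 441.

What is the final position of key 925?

725: h=1 -> slot 1
925: h=1, h2=2, probe 1,3 -> slot 3
435: h=1, h2=4, probe 1,0 -> slot 0
441: h=4 -> slot 4
Table: [435, 725, —, 925, 441]

3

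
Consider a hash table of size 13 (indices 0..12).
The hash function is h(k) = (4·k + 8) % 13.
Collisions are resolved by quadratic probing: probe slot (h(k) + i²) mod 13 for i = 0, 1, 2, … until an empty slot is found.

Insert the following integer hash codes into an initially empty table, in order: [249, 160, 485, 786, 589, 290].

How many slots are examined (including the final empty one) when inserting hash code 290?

249 hashes to 3; slot 3 is free → place at 3.
160 hashes to 11; slot 11 is free → place at 11.
485 hashes to 11; 11 taken → place at 12.
786 hashes to 6; slot 6 is free → place at 6.
589 hashes to 11; 11,12 taken → place at 2.
290 hashes to 11; 11,12,2 taken → place at 7.
Table: [∅, ∅, 589, 249, ∅, ∅, 786, 290, ∅, ∅, ∅, 160, 485]

4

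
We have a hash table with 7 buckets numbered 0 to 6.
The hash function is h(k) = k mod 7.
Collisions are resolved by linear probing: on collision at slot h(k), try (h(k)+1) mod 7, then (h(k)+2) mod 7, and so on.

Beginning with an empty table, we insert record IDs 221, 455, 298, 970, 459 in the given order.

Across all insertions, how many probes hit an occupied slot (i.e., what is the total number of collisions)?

7

Insert 221: h=4, slot 4 empty => index 4.
Insert 455: h=0, slot 0 empty => index 0.
Insert 298: h=4, slot 4 occupied => index 5.
Insert 970: h=4, slots 4,5 occupied => index 6.
Insert 459: h=4, slots 4,5,6,0 occupied => index 1.
Table: [455, 459, ∅, ∅, 221, 298, 970]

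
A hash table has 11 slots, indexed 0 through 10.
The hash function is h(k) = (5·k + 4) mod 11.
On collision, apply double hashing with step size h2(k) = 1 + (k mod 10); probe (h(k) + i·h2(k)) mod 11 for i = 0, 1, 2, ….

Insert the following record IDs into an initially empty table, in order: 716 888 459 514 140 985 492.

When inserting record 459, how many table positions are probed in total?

716 hashes to 9; slot 9 is free => place at 9.
888 hashes to 0; slot 0 is free => place at 0.
459 hashes to 0, h2=10; 0 taken => place at 10.
514 hashes to 0, h2=5; 0 taken => place at 5.
140 hashes to 0, h2=1; 0 taken => place at 1.
985 hashes to 1, h2=6; 1 taken => place at 7.
492 hashes to 0, h2=3; 0 taken => place at 3.
Table: [888, 140, ., 492, ., 514, ., 985, ., 716, 459]

2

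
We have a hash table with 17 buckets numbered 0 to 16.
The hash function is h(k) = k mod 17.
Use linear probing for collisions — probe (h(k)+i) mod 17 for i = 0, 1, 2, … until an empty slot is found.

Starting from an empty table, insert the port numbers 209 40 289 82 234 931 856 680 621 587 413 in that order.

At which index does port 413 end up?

209 hashes to 5; slot 5 is free → place at 5.
40 hashes to 6; slot 6 is free → place at 6.
289 hashes to 0; slot 0 is free → place at 0.
82 hashes to 14; slot 14 is free → place at 14.
234 hashes to 13; slot 13 is free → place at 13.
931 hashes to 13; 13,14 taken → place at 15.
856 hashes to 6; 6 taken → place at 7.
680 hashes to 0; 0 taken → place at 1.
621 hashes to 9; slot 9 is free → place at 9.
587 hashes to 9; 9 taken → place at 10.
413 hashes to 5; 5,6,7 taken → place at 8.
Table: [289, 680, —, —, —, 209, 40, 856, 413, 621, 587, —, —, 234, 82, 931, —]

8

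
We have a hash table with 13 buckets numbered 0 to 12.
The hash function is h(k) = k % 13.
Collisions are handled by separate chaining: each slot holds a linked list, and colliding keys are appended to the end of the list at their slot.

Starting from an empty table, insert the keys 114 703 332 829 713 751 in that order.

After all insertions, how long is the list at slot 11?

114 → bucket 10
703 → bucket 1
332 → bucket 7
829 → bucket 10 (collision)
713 → bucket 11
751 → bucket 10 (collision)
Final buckets:
0: ∅
1: 703
2: ∅
3: ∅
4: ∅
5: ∅
6: ∅
7: 332
8: ∅
9: ∅
10: 114 -> 829 -> 751
11: 713
12: ∅

1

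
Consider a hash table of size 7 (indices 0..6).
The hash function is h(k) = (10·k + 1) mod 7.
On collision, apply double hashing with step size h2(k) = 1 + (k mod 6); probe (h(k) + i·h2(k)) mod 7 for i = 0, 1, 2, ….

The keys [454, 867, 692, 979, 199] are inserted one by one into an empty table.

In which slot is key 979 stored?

Insert 454: h=5, slot 5 empty → index 5.
Insert 867: h=5, h2=4, slot 5 occupied → index 2.
Insert 692: h=5, h2=3, slot 5 occupied → index 1.
Insert 979: h=5, h2=2, slot 5 occupied → index 0.
Insert 199: h=3, slot 3 empty → index 3.
Table: [979, 692, 867, 199, ., 454, .]

0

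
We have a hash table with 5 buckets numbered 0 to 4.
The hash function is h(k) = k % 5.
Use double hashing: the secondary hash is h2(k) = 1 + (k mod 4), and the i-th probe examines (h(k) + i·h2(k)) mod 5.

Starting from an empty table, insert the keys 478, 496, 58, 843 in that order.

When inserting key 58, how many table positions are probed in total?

478: h=3 -> slot 3
496: h=1 -> slot 1
58: h=3, h2=3, probe 3,1,4 -> slot 4
843: h=3, h2=4, probe 3,2 -> slot 2
Table: [—, 496, 843, 478, 58]

3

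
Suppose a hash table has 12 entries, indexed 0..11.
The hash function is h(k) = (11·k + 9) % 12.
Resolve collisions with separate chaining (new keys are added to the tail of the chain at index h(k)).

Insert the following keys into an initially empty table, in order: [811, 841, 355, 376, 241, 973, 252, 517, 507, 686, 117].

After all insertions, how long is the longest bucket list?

Insert 811: h=2, bucket 2 empty → new chain.
Insert 841: h=8, bucket 8 empty → new chain.
Insert 355: h=2, bucket 2 nonempty → append to chain.
Insert 376: h=5, bucket 5 empty → new chain.
Insert 241: h=8, bucket 8 nonempty → append to chain.
Insert 973: h=8, bucket 8 nonempty → append to chain.
Insert 252: h=9, bucket 9 empty → new chain.
Insert 517: h=8, bucket 8 nonempty → append to chain.
Insert 507: h=6, bucket 6 empty → new chain.
Insert 686: h=7, bucket 7 empty → new chain.
Insert 117: h=0, bucket 0 empty → new chain.
Final buckets:
0: 117
1: -
2: 811 -> 355
3: -
4: -
5: 376
6: 507
7: 686
8: 841 -> 241 -> 973 -> 517
9: 252
10: -
11: -

4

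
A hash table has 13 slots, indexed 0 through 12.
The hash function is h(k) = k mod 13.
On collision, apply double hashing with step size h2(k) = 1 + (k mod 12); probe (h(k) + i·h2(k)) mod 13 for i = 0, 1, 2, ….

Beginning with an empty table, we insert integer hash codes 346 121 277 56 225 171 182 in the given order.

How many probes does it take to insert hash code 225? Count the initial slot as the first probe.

Insert 346: h=8, slot 8 empty -> index 8.
Insert 121: h=4, slot 4 empty -> index 4.
Insert 277: h=4, h2=2, slot 4 occupied -> index 6.
Insert 56: h=4, h2=9, slot 4 occupied -> index 0.
Insert 225: h=4, h2=10, slot 4 occupied -> index 1.
Insert 171: h=2, slot 2 empty -> index 2.
Insert 182: h=0, h2=3, slot 0 occupied -> index 3.
Table: [56, 225, 171, 182, 121, ., 277, ., 346, ., ., ., .]

2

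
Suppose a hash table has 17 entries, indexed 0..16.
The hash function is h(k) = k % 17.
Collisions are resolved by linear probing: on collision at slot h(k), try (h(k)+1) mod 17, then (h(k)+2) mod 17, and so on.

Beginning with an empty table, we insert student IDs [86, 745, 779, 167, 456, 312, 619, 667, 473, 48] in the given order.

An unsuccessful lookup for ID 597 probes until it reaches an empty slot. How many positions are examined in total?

Insert 86: h=1, slot 1 empty -> index 1.
Insert 745: h=14, slot 14 empty -> index 14.
Insert 779: h=14, slot 14 occupied -> index 15.
Insert 167: h=14, slots 14,15 occupied -> index 16.
Insert 456: h=14, slots 14,15,16 occupied -> index 0.
Insert 312: h=6, slot 6 empty -> index 6.
Insert 619: h=7, slot 7 empty -> index 7.
Insert 667: h=4, slot 4 empty -> index 4.
Insert 473: h=14, slots 14,15,16,0,1 occupied -> index 2.
Insert 48: h=14, slots 14,15,16,0,1,2 occupied -> index 3.
Table: [456, 86, 473, 48, 667, —, 312, 619, —, —, —, —, —, —, 745, 779, 167]
Lookup 597: h=2, probe 2,3,4,5 → slot 5 empty, not found.

4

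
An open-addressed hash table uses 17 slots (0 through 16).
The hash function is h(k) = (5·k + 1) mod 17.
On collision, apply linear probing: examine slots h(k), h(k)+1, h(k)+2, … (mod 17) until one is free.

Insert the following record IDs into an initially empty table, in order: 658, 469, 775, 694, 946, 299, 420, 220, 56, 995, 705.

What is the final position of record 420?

Insert 658: h=10, slot 10 empty → index 10.
Insert 469: h=0, slot 0 empty → index 0.
Insert 775: h=0, slot 0 occupied → index 1.
Insert 694: h=3, slot 3 empty → index 3.
Insert 946: h=5, slot 5 empty → index 5.
Insert 299: h=0, slots 0,1 occupied → index 2.
Insert 420: h=10, slot 10 occupied → index 11.
Insert 220: h=13, slot 13 empty → index 13.
Insert 56: h=9, slot 9 empty → index 9.
Insert 995: h=12, slot 12 empty → index 12.
Insert 705: h=7, slot 7 empty → index 7.
Table: [469, 775, 299, 694, ., 946, ., 705, ., 56, 658, 420, 995, 220, ., ., .]

11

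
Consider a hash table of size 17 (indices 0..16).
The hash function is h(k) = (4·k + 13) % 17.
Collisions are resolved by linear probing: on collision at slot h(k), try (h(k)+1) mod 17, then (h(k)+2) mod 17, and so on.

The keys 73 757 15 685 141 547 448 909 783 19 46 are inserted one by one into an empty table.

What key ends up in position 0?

Insert 73: h=16, slot 16 empty -> index 16.
Insert 757: h=15, slot 15 empty -> index 15.
Insert 15: h=5, slot 5 empty -> index 5.
Insert 685: h=16, slot 16 occupied -> index 0.
Insert 141: h=16, slots 16,0 occupied -> index 1.
Insert 547: h=8, slot 8 empty -> index 8.
Insert 448: h=3, slot 3 empty -> index 3.
Insert 909: h=11, slot 11 empty -> index 11.
Insert 783: h=0, slots 0,1 occupied -> index 2.
Insert 19: h=4, slot 4 empty -> index 4.
Insert 46: h=10, slot 10 empty -> index 10.
Table: [685, 141, 783, 448, 19, 15, ., ., 547, ., 46, 909, ., ., ., 757, 73]

685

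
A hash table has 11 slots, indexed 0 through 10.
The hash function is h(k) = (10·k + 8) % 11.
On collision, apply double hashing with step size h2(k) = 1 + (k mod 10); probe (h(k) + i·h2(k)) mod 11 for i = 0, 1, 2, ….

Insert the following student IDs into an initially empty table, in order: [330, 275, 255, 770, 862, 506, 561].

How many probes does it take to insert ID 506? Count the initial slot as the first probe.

3

330 hashes to 8; slot 8 is free -> place at 8.
275 hashes to 8, h2=6; 8 taken -> place at 3.
255 hashes to 6; slot 6 is free -> place at 6.
770 hashes to 8, h2=1; 8 taken -> place at 9.
862 hashes to 4; slot 4 is free -> place at 4.
506 hashes to 8, h2=7; 8,4 taken -> place at 0.
561 hashes to 8, h2=2; 8 taken -> place at 10.
Table: [506, ∅, ∅, 275, 862, ∅, 255, ∅, 330, 770, 561]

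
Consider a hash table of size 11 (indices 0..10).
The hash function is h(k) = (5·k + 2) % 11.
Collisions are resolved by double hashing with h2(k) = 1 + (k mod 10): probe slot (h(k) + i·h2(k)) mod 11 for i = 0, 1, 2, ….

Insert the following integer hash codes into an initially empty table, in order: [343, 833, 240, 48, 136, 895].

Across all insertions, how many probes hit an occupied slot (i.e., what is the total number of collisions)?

343: h=1 -> slot 1
833: h=9 -> slot 9
240: h=3 -> slot 3
48: h=0 -> slot 0
136: h=0, h2=7, probe 0,7 -> slot 7
895: h=0, h2=6, probe 0,6 -> slot 6
Table: [48, 343, _, 240, _, _, 895, 136, _, 833, _]

2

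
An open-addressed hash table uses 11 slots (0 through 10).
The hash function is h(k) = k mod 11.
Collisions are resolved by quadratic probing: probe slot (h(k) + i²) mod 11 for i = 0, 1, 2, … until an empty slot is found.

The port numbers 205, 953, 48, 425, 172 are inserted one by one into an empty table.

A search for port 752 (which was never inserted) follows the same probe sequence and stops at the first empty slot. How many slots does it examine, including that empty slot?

4

205 hashes to 7; slot 7 is free -> place at 7.
953 hashes to 7; 7 taken -> place at 8.
48 hashes to 4; slot 4 is free -> place at 4.
425 hashes to 7; 7,8 taken -> place at 0.
172 hashes to 7; 7,8,0 taken -> place at 5.
Table: [425, ., ., ., 48, 172, ., 205, 953, ., .]
Lookup 752: h=4, probe 4,5,8,2 → slot 2 empty, not found.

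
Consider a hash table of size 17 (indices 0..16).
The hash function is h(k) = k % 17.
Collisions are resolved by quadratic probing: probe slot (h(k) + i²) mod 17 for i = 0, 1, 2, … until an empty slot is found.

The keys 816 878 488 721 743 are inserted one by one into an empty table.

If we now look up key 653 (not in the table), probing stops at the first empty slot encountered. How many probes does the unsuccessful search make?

2

Insert 816: h=0, slot 0 empty -> index 0.
Insert 878: h=11, slot 11 empty -> index 11.
Insert 488: h=12, slot 12 empty -> index 12.
Insert 721: h=7, slot 7 empty -> index 7.
Insert 743: h=12, slot 12 occupied -> index 13.
Table: [816, -, -, -, -, -, -, 721, -, -, -, 878, 488, 743, -, -, -]
Lookup 653: h=7, probe 7,8 → slot 8 empty, not found.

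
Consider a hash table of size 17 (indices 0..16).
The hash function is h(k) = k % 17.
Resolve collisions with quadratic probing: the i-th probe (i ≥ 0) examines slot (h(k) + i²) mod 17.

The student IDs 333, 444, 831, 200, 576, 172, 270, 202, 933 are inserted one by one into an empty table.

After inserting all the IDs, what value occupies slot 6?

933

333 hashes to 10; slot 10 is free → place at 10.
444 hashes to 2; slot 2 is free → place at 2.
831 hashes to 15; slot 15 is free → place at 15.
200 hashes to 13; slot 13 is free → place at 13.
576 hashes to 15; 15 taken → place at 16.
172 hashes to 2; 2 taken → place at 3.
270 hashes to 15; 15,16,2 taken → place at 7.
202 hashes to 15; 15,16,2,7 taken → place at 14.
933 hashes to 15; 15,16,2,7,14 taken → place at 6.
Table: [∅, ∅, 444, 172, ∅, ∅, 933, 270, ∅, ∅, 333, ∅, ∅, 200, 202, 831, 576]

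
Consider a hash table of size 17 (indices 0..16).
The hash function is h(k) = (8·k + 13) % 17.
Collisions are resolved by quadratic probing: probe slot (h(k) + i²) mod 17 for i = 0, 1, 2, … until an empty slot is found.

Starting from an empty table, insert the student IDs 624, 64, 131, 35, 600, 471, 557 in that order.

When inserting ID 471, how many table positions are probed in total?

3

Insert 624: h=7, slot 7 empty → index 7.
Insert 64: h=15, slot 15 empty → index 15.
Insert 131: h=7, slot 7 occupied → index 8.
Insert 35: h=4, slot 4 empty → index 4.
Insert 600: h=2, slot 2 empty → index 2.
Insert 471: h=7, slots 7,8 occupied → index 11.
Insert 557: h=15, slot 15 occupied → index 16.
Table: [∅, ∅, 600, ∅, 35, ∅, ∅, 624, 131, ∅, ∅, 471, ∅, ∅, ∅, 64, 557]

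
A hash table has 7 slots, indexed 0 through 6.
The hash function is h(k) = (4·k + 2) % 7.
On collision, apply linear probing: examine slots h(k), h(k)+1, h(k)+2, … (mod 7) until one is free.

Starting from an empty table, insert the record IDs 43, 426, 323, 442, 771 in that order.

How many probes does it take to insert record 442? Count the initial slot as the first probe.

43: h=6 -> slot 6
426: h=5 -> slot 5
323: h=6, probe 6,0 -> slot 0
442: h=6, probe 6,0,1 -> slot 1
771: h=6, probe 6,0,1,2 -> slot 2
Table: [323, 442, 771, _, _, 426, 43]

3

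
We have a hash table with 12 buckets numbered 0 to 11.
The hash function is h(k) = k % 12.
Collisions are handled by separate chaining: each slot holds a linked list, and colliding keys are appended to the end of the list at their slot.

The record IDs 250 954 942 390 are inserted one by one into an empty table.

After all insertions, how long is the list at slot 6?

3

Insert 250: h=10, bucket 10 empty -> new chain.
Insert 954: h=6, bucket 6 empty -> new chain.
Insert 942: h=6, bucket 6 nonempty -> append to chain.
Insert 390: h=6, bucket 6 nonempty -> append to chain.
Final buckets:
0: -
1: -
2: -
3: -
4: -
5: -
6: 954 -> 942 -> 390
7: -
8: -
9: -
10: 250
11: -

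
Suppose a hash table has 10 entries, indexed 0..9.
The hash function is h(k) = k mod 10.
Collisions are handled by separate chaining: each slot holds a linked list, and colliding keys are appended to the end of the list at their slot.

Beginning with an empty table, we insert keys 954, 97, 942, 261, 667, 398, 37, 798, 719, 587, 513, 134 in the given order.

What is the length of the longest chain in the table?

4

Insert 954: h=4, bucket 4 empty → new chain.
Insert 97: h=7, bucket 7 empty → new chain.
Insert 942: h=2, bucket 2 empty → new chain.
Insert 261: h=1, bucket 1 empty → new chain.
Insert 667: h=7, bucket 7 nonempty → append to chain.
Insert 398: h=8, bucket 8 empty → new chain.
Insert 37: h=7, bucket 7 nonempty → append to chain.
Insert 798: h=8, bucket 8 nonempty → append to chain.
Insert 719: h=9, bucket 9 empty → new chain.
Insert 587: h=7, bucket 7 nonempty → append to chain.
Insert 513: h=3, bucket 3 empty → new chain.
Insert 134: h=4, bucket 4 nonempty → append to chain.
Final buckets:
0: _
1: 261
2: 942
3: 513
4: 954 -> 134
5: _
6: _
7: 97 -> 667 -> 37 -> 587
8: 398 -> 798
9: 719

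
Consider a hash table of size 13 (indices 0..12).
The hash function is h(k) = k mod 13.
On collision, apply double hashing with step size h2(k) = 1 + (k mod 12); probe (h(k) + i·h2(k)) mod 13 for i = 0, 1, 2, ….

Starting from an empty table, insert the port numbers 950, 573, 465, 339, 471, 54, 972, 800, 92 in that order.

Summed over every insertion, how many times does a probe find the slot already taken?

6

950: h=1 -> slot 1
573: h=1, h2=10, probe 1,11 -> slot 11
465: h=10 -> slot 10
339: h=1, h2=4, probe 1,5 -> slot 5
471: h=3 -> slot 3
54: h=2 -> slot 2
972: h=10, h2=1, probe 10,11,12 -> slot 12
800: h=7 -> slot 7
92: h=1, h2=9, probe 1,10,6 -> slot 6
Table: [., 950, 54, 471, ., 339, 92, 800, ., ., 465, 573, 972]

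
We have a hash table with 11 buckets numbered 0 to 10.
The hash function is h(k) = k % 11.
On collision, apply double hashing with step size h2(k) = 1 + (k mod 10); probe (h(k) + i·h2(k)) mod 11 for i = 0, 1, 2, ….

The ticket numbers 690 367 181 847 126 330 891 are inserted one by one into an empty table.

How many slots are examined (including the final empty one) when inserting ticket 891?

Insert 690: h=8, slot 8 empty → index 8.
Insert 367: h=4, slot 4 empty → index 4.
Insert 181: h=5, slot 5 empty → index 5.
Insert 847: h=0, slot 0 empty → index 0.
Insert 126: h=5, h2=7, slot 5 occupied → index 1.
Insert 330: h=0, h2=1, slots 0,1 occupied → index 2.
Insert 891: h=0, h2=2, slots 0,2,4 occupied → index 6.
Table: [847, 126, 330, -, 367, 181, 891, -, 690, -, -]

4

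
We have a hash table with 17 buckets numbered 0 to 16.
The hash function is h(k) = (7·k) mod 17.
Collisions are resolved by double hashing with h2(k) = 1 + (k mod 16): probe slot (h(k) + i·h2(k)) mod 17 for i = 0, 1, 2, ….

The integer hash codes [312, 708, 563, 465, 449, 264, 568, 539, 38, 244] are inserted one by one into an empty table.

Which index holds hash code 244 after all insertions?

312: h=8 -> slot 8
708: h=9 -> slot 9
563: h=14 -> slot 14
465: h=8, h2=2, probe 8,10 -> slot 10
449: h=15 -> slot 15
264: h=12 -> slot 12
568: h=15, h2=9, probe 15,7 -> slot 7
539: h=16 -> slot 16
38: h=11 -> slot 11
244: h=8, h2=5, probe 8,13 -> slot 13
Table: [_, _, _, _, _, _, _, 568, 312, 708, 465, 38, 264, 244, 563, 449, 539]

13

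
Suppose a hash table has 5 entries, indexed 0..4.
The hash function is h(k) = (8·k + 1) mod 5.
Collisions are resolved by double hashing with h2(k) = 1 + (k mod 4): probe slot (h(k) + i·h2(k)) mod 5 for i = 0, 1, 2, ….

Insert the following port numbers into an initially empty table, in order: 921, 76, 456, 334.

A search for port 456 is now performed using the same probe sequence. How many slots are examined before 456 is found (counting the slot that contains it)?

921: h=4 => slot 4
76: h=4, h2=1, probe 4,0 => slot 0
456: h=4, h2=1, probe 4,0,1 => slot 1
334: h=3 => slot 3
Table: [76, 456, —, 334, 921]
Lookup 456: h=4, h2=1, probe 4,0,1 → found at 1.

3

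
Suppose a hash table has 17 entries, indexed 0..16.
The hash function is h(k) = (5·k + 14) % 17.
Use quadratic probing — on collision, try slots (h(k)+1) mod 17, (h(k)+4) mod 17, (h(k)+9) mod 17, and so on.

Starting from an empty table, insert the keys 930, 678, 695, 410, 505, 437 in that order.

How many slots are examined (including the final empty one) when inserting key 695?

Insert 930: h=6, slot 6 empty → index 6.
Insert 678: h=4, slot 4 empty → index 4.
Insert 695: h=4, slot 4 occupied → index 5.
Insert 410: h=7, slot 7 empty → index 7.
Insert 505: h=6, slots 6,7 occupied → index 10.
Insert 437: h=6, slots 6,7,10 occupied → index 15.
Table: [-, -, -, -, 678, 695, 930, 410, -, -, 505, -, -, -, -, 437, -]

2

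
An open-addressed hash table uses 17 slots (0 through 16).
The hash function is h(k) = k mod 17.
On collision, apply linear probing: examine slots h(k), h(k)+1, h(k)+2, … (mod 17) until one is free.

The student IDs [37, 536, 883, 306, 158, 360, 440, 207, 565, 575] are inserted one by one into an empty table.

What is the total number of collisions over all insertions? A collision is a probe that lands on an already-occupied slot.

37: h=3 → slot 3
536: h=9 → slot 9
883: h=16 → slot 16
306: h=0 → slot 0
158: h=5 → slot 5
360: h=3, probe 3,4 → slot 4
440: h=15 → slot 15
207: h=3, probe 3,4,5,6 → slot 6
565: h=4, probe 4,5,6,7 → slot 7
575: h=14 → slot 14
Table: [306, -, -, 37, 360, 158, 207, 565, -, 536, -, -, -, -, 575, 440, 883]

7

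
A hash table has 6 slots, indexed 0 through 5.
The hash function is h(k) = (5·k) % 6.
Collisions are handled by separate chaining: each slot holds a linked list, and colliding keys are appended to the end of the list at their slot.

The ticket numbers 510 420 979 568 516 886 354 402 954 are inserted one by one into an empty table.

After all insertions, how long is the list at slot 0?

6

Insert 510: h=0, bucket 0 empty → new chain.
Insert 420: h=0, bucket 0 nonempty → append to chain.
Insert 979: h=5, bucket 5 empty → new chain.
Insert 568: h=2, bucket 2 empty → new chain.
Insert 516: h=0, bucket 0 nonempty → append to chain.
Insert 886: h=2, bucket 2 nonempty → append to chain.
Insert 354: h=0, bucket 0 nonempty → append to chain.
Insert 402: h=0, bucket 0 nonempty → append to chain.
Insert 954: h=0, bucket 0 nonempty → append to chain.
Final buckets:
0: 510 -> 420 -> 516 -> 354 -> 402 -> 954
1: -
2: 568 -> 886
3: -
4: -
5: 979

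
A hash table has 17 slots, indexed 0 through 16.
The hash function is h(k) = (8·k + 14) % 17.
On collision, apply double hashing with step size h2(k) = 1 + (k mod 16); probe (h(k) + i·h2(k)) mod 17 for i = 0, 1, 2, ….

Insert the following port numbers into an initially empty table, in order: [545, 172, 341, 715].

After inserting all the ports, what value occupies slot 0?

715

545 hashes to 5; slot 5 is free → place at 5.
172 hashes to 13; slot 13 is free → place at 13.
341 hashes to 5, h2=6; 5 taken → place at 11.
715 hashes to 5, h2=12; 5 taken → place at 0.
Table: [715, —, —, —, —, 545, —, —, —, —, —, 341, —, 172, —, —, —]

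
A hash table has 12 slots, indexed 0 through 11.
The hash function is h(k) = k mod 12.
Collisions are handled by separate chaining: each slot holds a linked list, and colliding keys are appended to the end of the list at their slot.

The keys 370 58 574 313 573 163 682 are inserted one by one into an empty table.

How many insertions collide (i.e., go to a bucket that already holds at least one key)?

3

Insert 370: h=10, bucket 10 empty -> new chain.
Insert 58: h=10, bucket 10 nonempty -> append to chain.
Insert 574: h=10, bucket 10 nonempty -> append to chain.
Insert 313: h=1, bucket 1 empty -> new chain.
Insert 573: h=9, bucket 9 empty -> new chain.
Insert 163: h=7, bucket 7 empty -> new chain.
Insert 682: h=10, bucket 10 nonempty -> append to chain.
Final buckets:
0: -
1: 313
2: -
3: -
4: -
5: -
6: -
7: 163
8: -
9: 573
10: 370 -> 58 -> 574 -> 682
11: -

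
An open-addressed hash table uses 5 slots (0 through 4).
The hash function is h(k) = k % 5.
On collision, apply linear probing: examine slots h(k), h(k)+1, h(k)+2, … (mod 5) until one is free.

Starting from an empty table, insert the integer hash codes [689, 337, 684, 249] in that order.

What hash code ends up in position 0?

689 hashes to 4; slot 4 is free => place at 4.
337 hashes to 2; slot 2 is free => place at 2.
684 hashes to 4; 4 taken => place at 0.
249 hashes to 4; 4,0 taken => place at 1.
Table: [684, 249, 337, ∅, 689]

684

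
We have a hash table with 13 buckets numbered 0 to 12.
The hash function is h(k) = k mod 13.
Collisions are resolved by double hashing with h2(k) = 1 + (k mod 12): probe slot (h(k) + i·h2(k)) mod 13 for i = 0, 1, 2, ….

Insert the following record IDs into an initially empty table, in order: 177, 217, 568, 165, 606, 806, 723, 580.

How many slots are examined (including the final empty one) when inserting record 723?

Insert 177: h=8, slot 8 empty -> index 8.
Insert 217: h=9, slot 9 empty -> index 9.
Insert 568: h=9, h2=5, slot 9 occupied -> index 1.
Insert 165: h=9, h2=10, slot 9 occupied -> index 6.
Insert 606: h=8, h2=7, slot 8 occupied -> index 2.
Insert 806: h=0, slot 0 empty -> index 0.
Insert 723: h=8, h2=4, slot 8 occupied -> index 12.
Insert 580: h=8, h2=5, slots 8,0 occupied -> index 5.
Table: [806, 568, 606, _, _, 580, 165, _, 177, 217, _, _, 723]

2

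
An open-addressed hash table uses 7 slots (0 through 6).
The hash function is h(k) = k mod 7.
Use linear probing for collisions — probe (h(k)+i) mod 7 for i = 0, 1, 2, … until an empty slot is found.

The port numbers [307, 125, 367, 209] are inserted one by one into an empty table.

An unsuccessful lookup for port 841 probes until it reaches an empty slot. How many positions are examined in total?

Insert 307: h=6, slot 6 empty -> index 6.
Insert 125: h=6, slot 6 occupied -> index 0.
Insert 367: h=3, slot 3 empty -> index 3.
Insert 209: h=6, slots 6,0 occupied -> index 1.
Table: [125, 209, _, 367, _, _, 307]
Lookup 841: h=1, probe 1,2 → slot 2 empty, not found.

2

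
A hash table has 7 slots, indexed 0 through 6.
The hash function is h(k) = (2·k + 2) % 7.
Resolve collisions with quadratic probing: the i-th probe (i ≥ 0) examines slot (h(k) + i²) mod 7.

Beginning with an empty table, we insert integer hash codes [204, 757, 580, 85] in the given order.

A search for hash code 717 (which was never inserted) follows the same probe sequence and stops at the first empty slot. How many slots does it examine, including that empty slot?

Insert 204: h=4, slot 4 empty => index 4.
Insert 757: h=4, slot 4 occupied => index 5.
Insert 580: h=0, slot 0 empty => index 0.
Insert 85: h=4, slots 4,5 occupied => index 1.
Table: [580, 85, ., ., 204, 757, .]
Lookup 717: h=1, probe 1,2 → slot 2 empty, not found.

2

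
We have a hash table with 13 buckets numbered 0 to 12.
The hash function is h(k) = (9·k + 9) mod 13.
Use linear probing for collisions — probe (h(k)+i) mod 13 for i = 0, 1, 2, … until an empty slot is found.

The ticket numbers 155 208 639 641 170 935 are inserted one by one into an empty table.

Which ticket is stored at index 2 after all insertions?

Insert 155: h=0, slot 0 empty -> index 0.
Insert 208: h=9, slot 9 empty -> index 9.
Insert 639: h=1, slot 1 empty -> index 1.
Insert 641: h=6, slot 6 empty -> index 6.
Insert 170: h=5, slot 5 empty -> index 5.
Insert 935: h=0, slots 0,1 occupied -> index 2.
Table: [155, 639, 935, ., ., 170, 641, ., ., 208, ., ., .]

935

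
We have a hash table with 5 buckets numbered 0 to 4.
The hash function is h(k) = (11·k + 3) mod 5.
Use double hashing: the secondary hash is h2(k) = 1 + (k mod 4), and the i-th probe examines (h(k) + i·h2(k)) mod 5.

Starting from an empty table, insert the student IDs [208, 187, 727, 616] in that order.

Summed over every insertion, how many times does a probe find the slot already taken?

208: h=1 -> slot 1
187: h=0 -> slot 0
727: h=0, h2=4, probe 0,4 -> slot 4
616: h=4, h2=1, probe 4,0,1,2 -> slot 2
Table: [187, 208, 616, _, 727]

4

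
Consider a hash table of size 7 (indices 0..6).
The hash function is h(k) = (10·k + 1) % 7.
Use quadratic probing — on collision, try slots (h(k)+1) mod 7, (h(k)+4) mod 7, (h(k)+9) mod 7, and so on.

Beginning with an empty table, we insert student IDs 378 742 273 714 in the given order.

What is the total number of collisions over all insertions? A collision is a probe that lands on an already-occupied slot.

6

378 hashes to 1; slot 1 is free -> place at 1.
742 hashes to 1; 1 taken -> place at 2.
273 hashes to 1; 1,2 taken -> place at 5.
714 hashes to 1; 1,2,5 taken -> place at 3.
Table: [—, 378, 742, 714, —, 273, —]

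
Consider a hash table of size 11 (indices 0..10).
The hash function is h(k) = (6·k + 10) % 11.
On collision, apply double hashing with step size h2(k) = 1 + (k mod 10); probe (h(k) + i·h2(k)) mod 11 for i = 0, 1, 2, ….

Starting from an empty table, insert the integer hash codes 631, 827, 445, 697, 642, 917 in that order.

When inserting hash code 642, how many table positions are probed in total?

631 hashes to 1; slot 1 is free -> place at 1.
827 hashes to 0; slot 0 is free -> place at 0.
445 hashes to 7; slot 7 is free -> place at 7.
697 hashes to 1, h2=8; 1 taken -> place at 9.
642 hashes to 1, h2=3; 1 taken -> place at 4.
917 hashes to 1, h2=8; 1,9 taken -> place at 6.
Table: [827, 631, -, -, 642, -, 917, 445, -, 697, -]

2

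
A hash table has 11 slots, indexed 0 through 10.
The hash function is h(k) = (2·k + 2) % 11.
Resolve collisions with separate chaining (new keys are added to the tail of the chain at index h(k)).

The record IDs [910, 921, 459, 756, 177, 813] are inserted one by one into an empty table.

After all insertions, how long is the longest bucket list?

Insert 910: h=7, bucket 7 empty → new chain.
Insert 921: h=7, bucket 7 nonempty → append to chain.
Insert 459: h=7, bucket 7 nonempty → append to chain.
Insert 756: h=7, bucket 7 nonempty → append to chain.
Insert 177: h=4, bucket 4 empty → new chain.
Insert 813: h=0, bucket 0 empty → new chain.
Final buckets:
0: 813
1: .
2: .
3: .
4: 177
5: .
6: .
7: 910 -> 921 -> 459 -> 756
8: .
9: .
10: .

4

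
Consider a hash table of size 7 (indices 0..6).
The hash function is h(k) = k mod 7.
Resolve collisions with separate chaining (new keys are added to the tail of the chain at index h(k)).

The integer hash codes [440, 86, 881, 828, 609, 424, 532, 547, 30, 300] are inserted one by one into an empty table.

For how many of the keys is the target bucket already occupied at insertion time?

5

Insert 440: h=6, bucket 6 empty -> new chain.
Insert 86: h=2, bucket 2 empty -> new chain.
Insert 881: h=6, bucket 6 nonempty -> append to chain.
Insert 828: h=2, bucket 2 nonempty -> append to chain.
Insert 609: h=0, bucket 0 empty -> new chain.
Insert 424: h=4, bucket 4 empty -> new chain.
Insert 532: h=0, bucket 0 nonempty -> append to chain.
Insert 547: h=1, bucket 1 empty -> new chain.
Insert 30: h=2, bucket 2 nonempty -> append to chain.
Insert 300: h=6, bucket 6 nonempty -> append to chain.
Final buckets:
0: 609 -> 532
1: 547
2: 86 -> 828 -> 30
3: -
4: 424
5: -
6: 440 -> 881 -> 300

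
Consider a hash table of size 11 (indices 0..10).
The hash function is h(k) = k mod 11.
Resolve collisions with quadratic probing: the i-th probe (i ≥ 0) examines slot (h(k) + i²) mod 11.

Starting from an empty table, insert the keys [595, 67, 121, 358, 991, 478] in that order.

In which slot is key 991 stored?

595 hashes to 1; slot 1 is free → place at 1.
67 hashes to 1; 1 taken → place at 2.
121 hashes to 0; slot 0 is free → place at 0.
358 hashes to 6; slot 6 is free → place at 6.
991 hashes to 1; 1,2 taken → place at 5.
478 hashes to 5; 5,6 taken → place at 9.
Table: [121, 595, 67, _, _, 991, 358, _, _, 478, _]

5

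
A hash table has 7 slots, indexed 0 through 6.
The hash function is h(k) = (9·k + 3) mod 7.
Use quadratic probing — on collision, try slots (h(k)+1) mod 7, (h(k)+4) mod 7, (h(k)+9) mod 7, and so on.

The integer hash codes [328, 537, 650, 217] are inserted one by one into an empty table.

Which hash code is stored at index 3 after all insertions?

Insert 328: h=1, slot 1 empty → index 1.
Insert 537: h=6, slot 6 empty → index 6.
Insert 650: h=1, slot 1 occupied → index 2.
Insert 217: h=3, slot 3 empty → index 3.
Table: [-, 328, 650, 217, -, -, 537]

217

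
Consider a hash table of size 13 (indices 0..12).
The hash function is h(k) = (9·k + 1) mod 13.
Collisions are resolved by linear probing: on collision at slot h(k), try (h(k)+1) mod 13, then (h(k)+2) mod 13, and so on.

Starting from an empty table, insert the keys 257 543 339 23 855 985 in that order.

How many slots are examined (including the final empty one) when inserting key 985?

5

257: h=0 => slot 0
543: h=0, probe 0,1 => slot 1
339: h=10 => slot 10
23: h=0, probe 0,1,2 => slot 2
855: h=0, probe 0,1,2,3 => slot 3
985: h=0, probe 0,1,2,3,4 => slot 4
Table: [257, 543, 23, 855, 985, ∅, ∅, ∅, ∅, ∅, 339, ∅, ∅]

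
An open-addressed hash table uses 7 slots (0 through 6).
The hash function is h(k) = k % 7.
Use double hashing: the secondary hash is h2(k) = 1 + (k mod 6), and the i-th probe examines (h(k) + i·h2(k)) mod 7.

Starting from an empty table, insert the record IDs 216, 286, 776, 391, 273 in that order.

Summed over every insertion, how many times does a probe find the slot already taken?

216 hashes to 6; slot 6 is free => place at 6.
286 hashes to 6, h2=5; 6 taken => place at 4.
776 hashes to 6, h2=3; 6 taken => place at 2.
391 hashes to 6, h2=2; 6 taken => place at 1.
273 hashes to 0; slot 0 is free => place at 0.
Table: [273, 391, 776, —, 286, —, 216]

3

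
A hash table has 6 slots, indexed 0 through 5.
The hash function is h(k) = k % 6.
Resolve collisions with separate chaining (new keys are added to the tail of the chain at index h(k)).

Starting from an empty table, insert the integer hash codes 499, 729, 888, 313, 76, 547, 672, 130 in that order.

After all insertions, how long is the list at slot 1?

499 -> bucket 1
729 -> bucket 3
888 -> bucket 0
313 -> bucket 1 (collision)
76 -> bucket 4
547 -> bucket 1 (collision)
672 -> bucket 0 (collision)
130 -> bucket 4 (collision)
Final buckets:
0: 888 -> 672
1: 499 -> 313 -> 547
2: .
3: 729
4: 76 -> 130
5: .

3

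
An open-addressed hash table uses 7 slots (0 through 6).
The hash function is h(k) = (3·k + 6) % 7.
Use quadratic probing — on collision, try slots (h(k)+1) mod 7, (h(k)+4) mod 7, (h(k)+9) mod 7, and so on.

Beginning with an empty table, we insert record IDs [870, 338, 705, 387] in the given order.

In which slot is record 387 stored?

870: h=5 => slot 5
338: h=5, probe 5,6 => slot 6
705: h=0 => slot 0
387: h=5, probe 5,6,2 => slot 2
Table: [705, —, 387, —, —, 870, 338]

2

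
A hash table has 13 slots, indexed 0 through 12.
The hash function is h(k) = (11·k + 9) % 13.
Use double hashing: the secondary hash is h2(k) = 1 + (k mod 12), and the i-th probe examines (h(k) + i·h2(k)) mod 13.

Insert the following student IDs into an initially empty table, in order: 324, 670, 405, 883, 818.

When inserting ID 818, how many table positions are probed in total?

Insert 324: h=11, slot 11 empty => index 11.
Insert 670: h=8, slot 8 empty => index 8.
Insert 405: h=5, slot 5 empty => index 5.
Insert 883: h=11, h2=8, slot 11 occupied => index 6.
Insert 818: h=11, h2=3, slot 11 occupied => index 1.
Table: [., 818, ., ., ., 405, 883, ., 670, ., ., 324, .]

2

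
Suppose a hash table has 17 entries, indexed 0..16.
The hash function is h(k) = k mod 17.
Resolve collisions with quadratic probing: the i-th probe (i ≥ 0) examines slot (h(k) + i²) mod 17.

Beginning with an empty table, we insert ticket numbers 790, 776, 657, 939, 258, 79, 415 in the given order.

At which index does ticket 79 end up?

790: h=8 → slot 8
776: h=11 → slot 11
657: h=11, probe 11,12 → slot 12
939: h=4 → slot 4
258: h=3 → slot 3
79: h=11, probe 11,12,15 → slot 15
415: h=7 → slot 7
Table: [-, -, -, 258, 939, -, -, 415, 790, -, -, 776, 657, -, -, 79, -]

15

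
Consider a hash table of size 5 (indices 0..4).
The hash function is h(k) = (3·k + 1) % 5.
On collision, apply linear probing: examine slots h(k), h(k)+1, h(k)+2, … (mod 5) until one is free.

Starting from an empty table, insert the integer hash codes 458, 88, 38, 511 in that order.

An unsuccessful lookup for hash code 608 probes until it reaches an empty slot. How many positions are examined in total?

4

458 hashes to 0; slot 0 is free → place at 0.
88 hashes to 0; 0 taken → place at 1.
38 hashes to 0; 0,1 taken → place at 2.
511 hashes to 4; slot 4 is free → place at 4.
Table: [458, 88, 38, _, 511]
Lookup 608: h=0, probe 0,1,2,3 → slot 3 empty, not found.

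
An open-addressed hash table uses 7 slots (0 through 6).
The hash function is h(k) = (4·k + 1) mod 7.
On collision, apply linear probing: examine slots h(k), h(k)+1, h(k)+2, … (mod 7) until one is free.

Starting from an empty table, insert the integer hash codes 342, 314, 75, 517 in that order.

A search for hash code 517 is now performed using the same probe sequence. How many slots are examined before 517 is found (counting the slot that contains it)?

3

Insert 342: h=4, slot 4 empty => index 4.
Insert 314: h=4, slot 4 occupied => index 5.
Insert 75: h=0, slot 0 empty => index 0.
Insert 517: h=4, slots 4,5 occupied => index 6.
Table: [75, —, —, —, 342, 314, 517]
Lookup 517: h=4, probe 4,5,6 → found at 6.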